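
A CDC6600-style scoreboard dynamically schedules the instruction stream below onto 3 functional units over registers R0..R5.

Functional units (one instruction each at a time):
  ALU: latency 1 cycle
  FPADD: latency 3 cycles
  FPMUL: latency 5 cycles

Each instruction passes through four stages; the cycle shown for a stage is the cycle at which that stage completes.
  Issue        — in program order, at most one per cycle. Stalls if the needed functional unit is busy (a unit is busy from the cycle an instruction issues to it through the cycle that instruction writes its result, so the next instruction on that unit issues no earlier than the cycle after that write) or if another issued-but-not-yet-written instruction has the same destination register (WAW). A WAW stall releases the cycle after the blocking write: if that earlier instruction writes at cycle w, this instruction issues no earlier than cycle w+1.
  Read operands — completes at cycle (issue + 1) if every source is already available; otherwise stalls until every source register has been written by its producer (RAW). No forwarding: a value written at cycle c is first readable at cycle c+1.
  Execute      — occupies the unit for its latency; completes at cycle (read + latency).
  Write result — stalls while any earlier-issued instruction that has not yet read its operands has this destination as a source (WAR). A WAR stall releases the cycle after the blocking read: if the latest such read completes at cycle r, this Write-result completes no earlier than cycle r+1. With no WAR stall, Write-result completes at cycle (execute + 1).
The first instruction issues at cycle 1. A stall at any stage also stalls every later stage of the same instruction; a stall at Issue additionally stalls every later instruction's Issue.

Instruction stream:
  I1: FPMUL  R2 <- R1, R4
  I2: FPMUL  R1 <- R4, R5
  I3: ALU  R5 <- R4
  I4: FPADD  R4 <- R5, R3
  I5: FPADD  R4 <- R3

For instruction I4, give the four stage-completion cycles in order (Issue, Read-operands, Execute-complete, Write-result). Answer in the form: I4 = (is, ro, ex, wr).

cycle 1: I1→FPMUL
cycle 2: I1 RO
cycle 7: I1 EX
cycle 8: I1 WR R2
cycle 9: I2→FPMUL
cycle 10: I2 RO · I3→ALU
cycle 11: I3 RO · I4→FPADD
cycle 12: I3 EX
cycle 13: I3 WR R5
cycle 14: I4 RO
cycle 15: I2 EX
cycle 16: I2 WR R1
cycle 17: I4 EX
cycle 18: I4 WR R4
cycle 19: I5→FPADD
cycle 20: I5 RO
cycle 23: I5 EX
cycle 24: I5 WR R4

I4 = (11, 14, 17, 18)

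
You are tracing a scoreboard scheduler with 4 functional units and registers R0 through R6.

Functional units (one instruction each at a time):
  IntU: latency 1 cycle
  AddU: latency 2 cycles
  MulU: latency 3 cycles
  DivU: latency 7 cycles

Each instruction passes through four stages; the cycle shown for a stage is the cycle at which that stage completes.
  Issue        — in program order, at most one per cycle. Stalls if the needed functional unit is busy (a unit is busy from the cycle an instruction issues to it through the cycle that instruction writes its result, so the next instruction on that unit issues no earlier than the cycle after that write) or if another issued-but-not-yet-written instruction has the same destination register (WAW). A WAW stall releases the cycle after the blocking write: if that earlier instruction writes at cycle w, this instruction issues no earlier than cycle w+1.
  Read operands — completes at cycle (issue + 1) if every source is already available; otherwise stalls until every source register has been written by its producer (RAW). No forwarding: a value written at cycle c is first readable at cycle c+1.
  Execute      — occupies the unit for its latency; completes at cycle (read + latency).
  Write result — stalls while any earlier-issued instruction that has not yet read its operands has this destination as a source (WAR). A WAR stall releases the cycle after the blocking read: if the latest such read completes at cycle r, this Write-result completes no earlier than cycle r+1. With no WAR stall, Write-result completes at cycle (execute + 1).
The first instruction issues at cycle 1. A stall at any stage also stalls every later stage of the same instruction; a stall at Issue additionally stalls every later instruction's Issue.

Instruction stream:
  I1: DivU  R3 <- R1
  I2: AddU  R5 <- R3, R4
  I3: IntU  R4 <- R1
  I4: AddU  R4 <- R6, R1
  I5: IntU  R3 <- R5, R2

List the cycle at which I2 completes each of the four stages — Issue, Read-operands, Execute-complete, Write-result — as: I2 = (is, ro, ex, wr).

I2 = (2, 11, 13, 14)

  I1 | 1 | 2 | 9 | 10
  I2 | 2 | 11 | 13 | 14   RAW R3: wait I1 write@10
  I3 | 3 | 4 | 5 | 12   WAR R4: wait I2 read@11
  I4 | 15 | 16 | 18 | 19   struct: AddU busy until I2 writes@14
  I5 | 16 | 17 | 18 | 19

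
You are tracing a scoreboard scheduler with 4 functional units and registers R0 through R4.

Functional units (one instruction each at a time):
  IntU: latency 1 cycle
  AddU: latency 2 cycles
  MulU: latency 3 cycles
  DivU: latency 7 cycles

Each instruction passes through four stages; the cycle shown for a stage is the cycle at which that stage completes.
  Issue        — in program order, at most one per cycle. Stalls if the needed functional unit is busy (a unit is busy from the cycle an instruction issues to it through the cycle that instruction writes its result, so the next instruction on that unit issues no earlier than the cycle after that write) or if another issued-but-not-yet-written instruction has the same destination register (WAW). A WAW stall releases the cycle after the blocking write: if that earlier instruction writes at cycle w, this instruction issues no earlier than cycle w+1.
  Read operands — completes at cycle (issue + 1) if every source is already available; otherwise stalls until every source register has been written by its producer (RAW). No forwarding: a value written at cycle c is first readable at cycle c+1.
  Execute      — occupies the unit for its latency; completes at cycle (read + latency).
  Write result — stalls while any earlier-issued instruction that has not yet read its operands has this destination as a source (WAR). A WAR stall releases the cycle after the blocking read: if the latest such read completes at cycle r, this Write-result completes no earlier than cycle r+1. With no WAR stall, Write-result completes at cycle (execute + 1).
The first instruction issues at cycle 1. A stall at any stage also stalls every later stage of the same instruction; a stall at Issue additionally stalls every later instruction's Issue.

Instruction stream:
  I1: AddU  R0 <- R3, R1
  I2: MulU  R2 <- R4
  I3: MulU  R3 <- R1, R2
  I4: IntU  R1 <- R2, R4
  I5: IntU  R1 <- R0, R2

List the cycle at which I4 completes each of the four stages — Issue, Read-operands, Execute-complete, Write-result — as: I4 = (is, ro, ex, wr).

I4 = (9, 10, 11, 12)

  I1 | 1 | 2 | 4 | 5
  I2 | 2 | 3 | 6 | 7
  I3 | 8 | 9 | 12 | 13   struct: MulU busy until I2 writes@7
  I4 | 9 | 10 | 11 | 12
  I5 | 13 | 14 | 15 | 16   struct: IntU busy until I4 writes@12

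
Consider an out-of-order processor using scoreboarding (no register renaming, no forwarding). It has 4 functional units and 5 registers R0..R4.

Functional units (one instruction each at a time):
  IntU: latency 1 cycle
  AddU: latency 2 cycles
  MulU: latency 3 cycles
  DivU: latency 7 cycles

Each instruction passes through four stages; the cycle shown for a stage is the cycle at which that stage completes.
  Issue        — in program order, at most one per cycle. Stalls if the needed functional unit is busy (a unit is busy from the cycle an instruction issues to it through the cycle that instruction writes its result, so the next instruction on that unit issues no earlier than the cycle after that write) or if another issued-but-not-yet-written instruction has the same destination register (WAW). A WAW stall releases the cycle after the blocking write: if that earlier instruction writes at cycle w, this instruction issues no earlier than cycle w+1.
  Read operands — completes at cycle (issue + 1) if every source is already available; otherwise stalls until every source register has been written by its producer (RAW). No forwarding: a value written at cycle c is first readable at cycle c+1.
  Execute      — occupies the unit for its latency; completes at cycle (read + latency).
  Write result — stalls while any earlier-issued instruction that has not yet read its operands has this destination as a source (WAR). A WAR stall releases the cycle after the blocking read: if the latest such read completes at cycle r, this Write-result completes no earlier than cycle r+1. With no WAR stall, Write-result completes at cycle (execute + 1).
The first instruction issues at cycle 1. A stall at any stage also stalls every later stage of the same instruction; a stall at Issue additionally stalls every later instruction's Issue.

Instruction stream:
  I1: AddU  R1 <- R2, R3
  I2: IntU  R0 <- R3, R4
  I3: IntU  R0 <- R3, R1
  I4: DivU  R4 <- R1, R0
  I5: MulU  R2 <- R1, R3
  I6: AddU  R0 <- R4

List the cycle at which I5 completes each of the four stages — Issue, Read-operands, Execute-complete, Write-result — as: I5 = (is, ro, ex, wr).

I5 = (8, 9, 12, 13)

[1] issue I1 (AddU)
[2] I1 read-ops · issue I2 (IntU)
[3] I2 read-ops
[4] I1 finished on AddU · I2 finished on IntU
[5] I1→R1 · I2→R0
[6] issue I3 (IntU)
[7] I3 read-ops · issue I4 (DivU)
[8] I3 finished on IntU · issue I5 (MulU)
[9] I3→R0 · I5 read-ops
[10] I4 read-ops · issue I6 (AddU)
[12] I5 finished on MulU
[13] I5→R2
[17] I4 finished on DivU
[18] I4→R4
[19] I6 read-ops
[21] I6 finished on AddU
[22] I6→R0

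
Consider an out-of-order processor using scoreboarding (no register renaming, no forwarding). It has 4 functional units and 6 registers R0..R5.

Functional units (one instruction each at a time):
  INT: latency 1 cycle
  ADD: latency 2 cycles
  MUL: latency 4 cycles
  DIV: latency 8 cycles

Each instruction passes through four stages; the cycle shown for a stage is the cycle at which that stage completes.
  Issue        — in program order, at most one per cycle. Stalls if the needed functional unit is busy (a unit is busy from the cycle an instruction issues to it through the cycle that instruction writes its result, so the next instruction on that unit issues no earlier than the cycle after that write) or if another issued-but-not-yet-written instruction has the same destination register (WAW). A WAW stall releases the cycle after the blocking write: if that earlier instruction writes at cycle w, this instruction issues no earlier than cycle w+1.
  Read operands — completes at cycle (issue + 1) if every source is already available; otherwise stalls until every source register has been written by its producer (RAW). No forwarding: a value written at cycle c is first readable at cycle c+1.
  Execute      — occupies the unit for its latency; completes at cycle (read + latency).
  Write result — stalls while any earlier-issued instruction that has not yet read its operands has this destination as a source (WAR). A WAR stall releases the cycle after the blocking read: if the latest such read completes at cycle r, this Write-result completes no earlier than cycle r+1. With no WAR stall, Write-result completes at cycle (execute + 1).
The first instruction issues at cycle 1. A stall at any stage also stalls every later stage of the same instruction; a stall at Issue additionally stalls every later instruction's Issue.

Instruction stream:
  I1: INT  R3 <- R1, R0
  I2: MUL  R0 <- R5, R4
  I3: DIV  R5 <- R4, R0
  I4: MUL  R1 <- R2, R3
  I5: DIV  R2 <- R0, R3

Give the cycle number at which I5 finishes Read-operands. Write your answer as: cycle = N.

I1  is:1  ro:2  ex:3  wr:4
I2  is:2  ro:3  ex:7  wr:8
I3  is:3  ro:9  ex:17  wr:18  — RAW R0: wait I2 write@8
I4  is:9  ro:10  ex:14  wr:15  — struct: MUL busy until I2 writes@8
I5  is:19  ro:20  ex:28  wr:29  — struct: DIV busy until I3 writes@18

cycle = 20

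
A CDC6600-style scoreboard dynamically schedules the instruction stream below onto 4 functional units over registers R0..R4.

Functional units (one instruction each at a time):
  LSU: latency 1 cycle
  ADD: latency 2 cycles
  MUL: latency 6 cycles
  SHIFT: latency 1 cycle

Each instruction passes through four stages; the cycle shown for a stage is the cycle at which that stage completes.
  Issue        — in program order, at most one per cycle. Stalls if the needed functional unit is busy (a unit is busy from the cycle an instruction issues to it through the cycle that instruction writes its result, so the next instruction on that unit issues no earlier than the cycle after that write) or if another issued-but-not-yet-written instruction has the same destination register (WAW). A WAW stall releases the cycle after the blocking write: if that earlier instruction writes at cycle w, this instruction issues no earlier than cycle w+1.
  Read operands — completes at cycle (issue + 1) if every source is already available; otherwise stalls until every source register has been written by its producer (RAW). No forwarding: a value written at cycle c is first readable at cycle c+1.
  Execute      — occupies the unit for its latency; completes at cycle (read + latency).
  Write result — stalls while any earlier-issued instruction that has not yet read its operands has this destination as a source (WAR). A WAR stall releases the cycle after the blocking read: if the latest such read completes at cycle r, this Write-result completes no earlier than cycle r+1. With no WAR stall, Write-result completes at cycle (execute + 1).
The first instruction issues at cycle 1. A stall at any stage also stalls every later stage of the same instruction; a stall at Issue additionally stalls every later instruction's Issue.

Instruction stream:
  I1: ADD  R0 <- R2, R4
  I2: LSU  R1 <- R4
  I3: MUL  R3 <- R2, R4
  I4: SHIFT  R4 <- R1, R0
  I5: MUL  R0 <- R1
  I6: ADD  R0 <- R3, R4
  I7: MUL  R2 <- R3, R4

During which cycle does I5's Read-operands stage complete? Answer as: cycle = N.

[1] I1→ADD
[2] I1 RO · I2→LSU
[3] I2 RO · I3→MUL
[4] I1 EX · I2 EX · I3 RO · I4→SHIFT
[5] I1 WR R0 · I2 WR R1
[6] I4 RO
[7] I4 EX
[8] I4 WR R4
[10] I3 EX
[11] I3 WR R3
[12] I5→MUL
[13] I5 RO
[19] I5 EX
[20] I5 WR R0
[21] I6→ADD
[22] I6 RO · I7→MUL
[23] I7 RO
[24] I6 EX
[25] I6 WR R0
[29] I7 EX
[30] I7 WR R2

cycle = 13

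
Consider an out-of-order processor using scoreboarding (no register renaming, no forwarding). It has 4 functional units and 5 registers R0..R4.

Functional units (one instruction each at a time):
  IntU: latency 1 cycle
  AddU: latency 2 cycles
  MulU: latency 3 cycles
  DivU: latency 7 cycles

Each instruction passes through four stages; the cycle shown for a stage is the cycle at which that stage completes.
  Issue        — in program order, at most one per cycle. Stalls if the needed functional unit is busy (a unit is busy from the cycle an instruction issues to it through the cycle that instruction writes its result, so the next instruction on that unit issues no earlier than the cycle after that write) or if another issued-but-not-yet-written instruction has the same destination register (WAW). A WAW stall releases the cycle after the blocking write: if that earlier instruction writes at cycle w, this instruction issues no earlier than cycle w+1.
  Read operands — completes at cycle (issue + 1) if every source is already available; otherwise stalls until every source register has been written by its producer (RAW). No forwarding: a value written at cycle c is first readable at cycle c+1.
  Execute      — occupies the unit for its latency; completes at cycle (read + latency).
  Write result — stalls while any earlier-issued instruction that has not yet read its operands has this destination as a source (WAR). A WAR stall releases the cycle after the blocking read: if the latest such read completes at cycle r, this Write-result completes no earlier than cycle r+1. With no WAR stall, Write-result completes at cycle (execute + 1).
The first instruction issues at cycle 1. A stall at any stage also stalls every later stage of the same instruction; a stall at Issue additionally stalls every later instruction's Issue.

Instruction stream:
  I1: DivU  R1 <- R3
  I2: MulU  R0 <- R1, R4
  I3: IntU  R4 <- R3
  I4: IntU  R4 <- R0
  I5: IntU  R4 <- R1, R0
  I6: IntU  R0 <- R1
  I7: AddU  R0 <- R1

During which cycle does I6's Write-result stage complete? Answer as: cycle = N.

cycle = 26

t=1  I1→DivU
t=2  I1 RO, I2→MulU
t=3  I3→IntU
t=4  I3 RO
t=5  I3 EX
t=9  I1 EX
t=10  I1 WR R1
t=11  I2 RO
t=12  I3 WR R4
t=13  I4→IntU
t=14  I2 EX
t=15  I2 WR R0
t=16  I4 RO
t=17  I4 EX
t=18  I4 WR R4
t=19  I5→IntU
t=20  I5 RO
t=21  I5 EX
t=22  I5 WR R4
t=23  I6→IntU
t=24  I6 RO
t=25  I6 EX
t=26  I6 WR R0
t=27  I7→AddU
t=28  I7 RO
t=30  I7 EX
t=31  I7 WR R0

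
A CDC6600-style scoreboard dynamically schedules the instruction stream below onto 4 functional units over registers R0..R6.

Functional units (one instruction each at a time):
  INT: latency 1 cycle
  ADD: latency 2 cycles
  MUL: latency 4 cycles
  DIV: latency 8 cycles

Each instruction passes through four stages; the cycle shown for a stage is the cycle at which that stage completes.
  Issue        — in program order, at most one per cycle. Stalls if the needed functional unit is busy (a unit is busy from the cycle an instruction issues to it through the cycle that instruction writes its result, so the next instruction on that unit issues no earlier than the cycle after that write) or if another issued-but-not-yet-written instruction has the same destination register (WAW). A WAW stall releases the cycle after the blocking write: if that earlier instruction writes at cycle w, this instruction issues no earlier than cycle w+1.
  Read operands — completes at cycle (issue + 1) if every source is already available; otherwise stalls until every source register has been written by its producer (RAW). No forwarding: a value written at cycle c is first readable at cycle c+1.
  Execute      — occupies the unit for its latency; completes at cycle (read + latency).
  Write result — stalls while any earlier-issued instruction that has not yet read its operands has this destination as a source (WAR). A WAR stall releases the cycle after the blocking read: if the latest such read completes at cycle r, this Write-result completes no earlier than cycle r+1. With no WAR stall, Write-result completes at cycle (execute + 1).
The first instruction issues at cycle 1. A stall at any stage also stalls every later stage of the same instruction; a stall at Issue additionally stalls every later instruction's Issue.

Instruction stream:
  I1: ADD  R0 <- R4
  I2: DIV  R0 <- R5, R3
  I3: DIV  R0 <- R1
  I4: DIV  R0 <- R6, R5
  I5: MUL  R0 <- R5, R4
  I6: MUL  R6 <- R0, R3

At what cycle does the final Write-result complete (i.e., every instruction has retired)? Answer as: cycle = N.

t=1  I1 issues→ADD
t=2  I1 reads
t=4  I1 exec-done
t=5  I1 writes R0
t=6  I2 issues→DIV
t=7  I2 reads
t=15  I2 exec-done
t=16  I2 writes R0
t=17  I3 issues→DIV
t=18  I3 reads
t=26  I3 exec-done
t=27  I3 writes R0
t=28  I4 issues→DIV
t=29  I4 reads
t=37  I4 exec-done
t=38  I4 writes R0
t=39  I5 issues→MUL
t=40  I5 reads
t=44  I5 exec-done
t=45  I5 writes R0
t=46  I6 issues→MUL
t=47  I6 reads
t=51  I6 exec-done
t=52  I6 writes R6

cycle = 52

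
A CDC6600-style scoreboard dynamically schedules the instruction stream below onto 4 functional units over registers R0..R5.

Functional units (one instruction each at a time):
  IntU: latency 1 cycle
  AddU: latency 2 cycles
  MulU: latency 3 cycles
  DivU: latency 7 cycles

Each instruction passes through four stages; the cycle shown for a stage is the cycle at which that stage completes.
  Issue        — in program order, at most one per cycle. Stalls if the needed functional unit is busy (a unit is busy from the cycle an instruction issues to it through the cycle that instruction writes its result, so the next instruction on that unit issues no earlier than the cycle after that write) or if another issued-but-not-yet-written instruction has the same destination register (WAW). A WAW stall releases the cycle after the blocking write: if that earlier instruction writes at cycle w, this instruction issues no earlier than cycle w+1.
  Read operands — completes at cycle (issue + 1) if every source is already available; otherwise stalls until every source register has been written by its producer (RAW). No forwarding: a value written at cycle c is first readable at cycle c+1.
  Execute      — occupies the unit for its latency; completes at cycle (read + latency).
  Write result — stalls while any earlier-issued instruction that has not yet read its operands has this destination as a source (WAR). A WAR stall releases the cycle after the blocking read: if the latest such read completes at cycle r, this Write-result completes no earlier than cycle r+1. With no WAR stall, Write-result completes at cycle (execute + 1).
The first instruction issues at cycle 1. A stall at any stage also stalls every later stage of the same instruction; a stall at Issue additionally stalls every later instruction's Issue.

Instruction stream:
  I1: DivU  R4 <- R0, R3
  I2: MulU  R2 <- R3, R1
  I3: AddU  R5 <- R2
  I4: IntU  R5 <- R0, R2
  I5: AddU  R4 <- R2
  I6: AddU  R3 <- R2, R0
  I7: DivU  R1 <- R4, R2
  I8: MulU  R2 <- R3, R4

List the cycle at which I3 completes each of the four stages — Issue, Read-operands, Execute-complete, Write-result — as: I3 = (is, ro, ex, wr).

I3 = (3, 8, 10, 11)

1) issue 1, read 2, done 9, write 10
2) issue 2, read 3, done 6, write 7
3) issue 3, read 8, done 10, write 11  <RAW R2: wait I2 write@7>
4) issue 12, read 13, done 14, write 15  <WAW R5: wait I3 write@11>
5) issue 13, read 14, done 16, write 17
6) issue 18, read 19, done 21, write 22  <struct: AddU busy until I5 writes@17>
7) issue 19, read 20, done 27, write 28
8) issue 20, read 23, done 26, write 27  <RAW R3: wait I6 write@22>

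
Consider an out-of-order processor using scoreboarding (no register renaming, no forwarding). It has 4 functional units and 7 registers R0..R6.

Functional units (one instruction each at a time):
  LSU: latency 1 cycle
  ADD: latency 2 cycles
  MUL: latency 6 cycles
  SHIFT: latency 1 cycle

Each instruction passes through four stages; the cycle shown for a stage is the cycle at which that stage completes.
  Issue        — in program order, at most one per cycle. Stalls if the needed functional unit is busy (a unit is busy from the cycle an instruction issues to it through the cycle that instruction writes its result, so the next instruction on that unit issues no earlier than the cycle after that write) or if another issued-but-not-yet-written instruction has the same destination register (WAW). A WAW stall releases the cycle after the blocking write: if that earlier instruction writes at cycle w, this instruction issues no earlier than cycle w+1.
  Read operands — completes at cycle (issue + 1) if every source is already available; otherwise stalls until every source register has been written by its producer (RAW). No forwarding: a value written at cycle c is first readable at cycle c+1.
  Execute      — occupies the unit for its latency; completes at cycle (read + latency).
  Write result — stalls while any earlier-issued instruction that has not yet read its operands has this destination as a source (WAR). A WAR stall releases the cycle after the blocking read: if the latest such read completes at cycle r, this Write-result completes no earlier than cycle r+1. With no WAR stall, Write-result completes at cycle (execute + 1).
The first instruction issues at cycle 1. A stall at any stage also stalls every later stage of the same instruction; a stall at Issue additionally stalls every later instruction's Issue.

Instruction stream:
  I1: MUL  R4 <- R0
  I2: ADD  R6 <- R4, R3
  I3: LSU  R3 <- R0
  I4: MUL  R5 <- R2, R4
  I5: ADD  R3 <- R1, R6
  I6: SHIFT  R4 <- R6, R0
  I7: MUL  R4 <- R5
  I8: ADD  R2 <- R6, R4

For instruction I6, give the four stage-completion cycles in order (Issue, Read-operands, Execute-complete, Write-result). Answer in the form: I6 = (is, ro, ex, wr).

c1: I1 dispatched to MUL
c2: I1 operands ready · I2 dispatched to ADD
c3: I3 dispatched to LSU
c4: I3 operands ready
c5: I3 complete
c8: I1 complete
c9: R4←I1
c10: I2 operands ready · I4 dispatched to MUL
c11: R3←I3 · I4 operands ready
c12: I2 complete
c13: R6←I2
c14: I5 dispatched to ADD
c15: I5 operands ready · I6 dispatched to SHIFT
c16: I6 operands ready
c17: I4 complete · I5 complete · I6 complete
c18: R5←I4 · R3←I5 · R4←I6
c19: I7 dispatched to MUL
c20: I7 operands ready · I8 dispatched to ADD
c26: I7 complete
c27: R4←I7
c28: I8 operands ready
c30: I8 complete
c31: R2←I8

I6 = (15, 16, 17, 18)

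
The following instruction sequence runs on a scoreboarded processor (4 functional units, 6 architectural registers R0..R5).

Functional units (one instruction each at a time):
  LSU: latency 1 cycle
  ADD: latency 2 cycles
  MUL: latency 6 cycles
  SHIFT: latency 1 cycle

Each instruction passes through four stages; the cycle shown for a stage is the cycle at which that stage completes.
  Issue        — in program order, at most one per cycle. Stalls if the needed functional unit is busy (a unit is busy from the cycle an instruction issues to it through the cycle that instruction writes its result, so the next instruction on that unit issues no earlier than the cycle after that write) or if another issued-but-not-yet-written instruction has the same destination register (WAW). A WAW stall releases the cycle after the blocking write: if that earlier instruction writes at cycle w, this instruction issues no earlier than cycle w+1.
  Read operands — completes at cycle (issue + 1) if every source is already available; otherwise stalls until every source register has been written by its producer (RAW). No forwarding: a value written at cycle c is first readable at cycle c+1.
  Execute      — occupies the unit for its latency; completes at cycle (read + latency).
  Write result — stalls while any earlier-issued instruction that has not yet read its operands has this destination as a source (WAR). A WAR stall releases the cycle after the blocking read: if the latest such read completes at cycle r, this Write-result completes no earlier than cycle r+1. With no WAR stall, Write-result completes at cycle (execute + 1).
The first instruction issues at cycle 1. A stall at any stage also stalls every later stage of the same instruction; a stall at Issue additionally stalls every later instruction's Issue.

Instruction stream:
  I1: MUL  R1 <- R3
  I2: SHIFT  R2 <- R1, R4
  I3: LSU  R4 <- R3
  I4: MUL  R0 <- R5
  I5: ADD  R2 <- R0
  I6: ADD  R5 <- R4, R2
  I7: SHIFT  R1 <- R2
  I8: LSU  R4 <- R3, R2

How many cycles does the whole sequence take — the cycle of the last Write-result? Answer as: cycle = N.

c1: I1 dispatched to MUL
c2: I1 operands ready · I2 dispatched to SHIFT
c3: I3 dispatched to LSU
c4: I3 operands ready
c5: I3 complete
c8: I1 complete
c9: R1←I1
c10: I2 operands ready · I4 dispatched to MUL
c11: I2 complete · R4←I3 · I4 operands ready
c12: R2←I2
c13: I5 dispatched to ADD
c17: I4 complete
c18: R0←I4
c19: I5 operands ready
c21: I5 complete
c22: R2←I5
c23: I6 dispatched to ADD
c24: I6 operands ready · I7 dispatched to SHIFT
c25: I7 operands ready · I8 dispatched to LSU
c26: I6 complete · I7 complete · I8 operands ready
c27: R5←I6 · R1←I7 · I8 complete
c28: R4←I8

cycle = 28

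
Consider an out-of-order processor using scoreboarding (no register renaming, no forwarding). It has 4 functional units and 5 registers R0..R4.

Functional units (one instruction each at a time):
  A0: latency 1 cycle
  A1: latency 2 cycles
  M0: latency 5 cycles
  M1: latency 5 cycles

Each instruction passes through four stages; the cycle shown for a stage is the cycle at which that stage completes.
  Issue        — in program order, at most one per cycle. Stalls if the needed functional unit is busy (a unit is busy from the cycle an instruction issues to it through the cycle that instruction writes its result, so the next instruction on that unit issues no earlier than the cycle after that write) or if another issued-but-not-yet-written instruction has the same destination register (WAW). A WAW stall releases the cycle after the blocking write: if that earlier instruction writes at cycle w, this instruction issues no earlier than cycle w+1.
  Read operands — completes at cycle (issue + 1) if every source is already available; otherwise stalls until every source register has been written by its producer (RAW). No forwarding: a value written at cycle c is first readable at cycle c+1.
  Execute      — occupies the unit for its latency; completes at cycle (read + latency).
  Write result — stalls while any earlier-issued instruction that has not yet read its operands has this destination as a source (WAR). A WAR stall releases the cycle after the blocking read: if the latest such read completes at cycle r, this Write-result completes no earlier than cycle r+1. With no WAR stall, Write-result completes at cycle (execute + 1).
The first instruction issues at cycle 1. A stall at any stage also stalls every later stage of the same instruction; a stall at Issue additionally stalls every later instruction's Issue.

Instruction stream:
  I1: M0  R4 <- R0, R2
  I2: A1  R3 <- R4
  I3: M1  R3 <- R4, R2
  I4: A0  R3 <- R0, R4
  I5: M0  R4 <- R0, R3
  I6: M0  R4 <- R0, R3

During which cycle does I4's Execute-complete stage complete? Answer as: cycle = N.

cycle = 23

I1: IS=1 RO=2 EX=7 WR=8
I2: IS=2 RO=9 EX=11 WR=12  [RAW R4: wait I1 write@8]
I3: IS=13 RO=14 EX=19 WR=20  [WAW R3: wait I2 write@12]
I4: IS=21 RO=22 EX=23 WR=24  [WAW R3: wait I3 write@20]
I5: IS=22 RO=25 EX=30 WR=31  [RAW R3: wait I4 write@24]
I6: IS=32 RO=33 EX=38 WR=39  [struct: M0 busy until I5 writes@31]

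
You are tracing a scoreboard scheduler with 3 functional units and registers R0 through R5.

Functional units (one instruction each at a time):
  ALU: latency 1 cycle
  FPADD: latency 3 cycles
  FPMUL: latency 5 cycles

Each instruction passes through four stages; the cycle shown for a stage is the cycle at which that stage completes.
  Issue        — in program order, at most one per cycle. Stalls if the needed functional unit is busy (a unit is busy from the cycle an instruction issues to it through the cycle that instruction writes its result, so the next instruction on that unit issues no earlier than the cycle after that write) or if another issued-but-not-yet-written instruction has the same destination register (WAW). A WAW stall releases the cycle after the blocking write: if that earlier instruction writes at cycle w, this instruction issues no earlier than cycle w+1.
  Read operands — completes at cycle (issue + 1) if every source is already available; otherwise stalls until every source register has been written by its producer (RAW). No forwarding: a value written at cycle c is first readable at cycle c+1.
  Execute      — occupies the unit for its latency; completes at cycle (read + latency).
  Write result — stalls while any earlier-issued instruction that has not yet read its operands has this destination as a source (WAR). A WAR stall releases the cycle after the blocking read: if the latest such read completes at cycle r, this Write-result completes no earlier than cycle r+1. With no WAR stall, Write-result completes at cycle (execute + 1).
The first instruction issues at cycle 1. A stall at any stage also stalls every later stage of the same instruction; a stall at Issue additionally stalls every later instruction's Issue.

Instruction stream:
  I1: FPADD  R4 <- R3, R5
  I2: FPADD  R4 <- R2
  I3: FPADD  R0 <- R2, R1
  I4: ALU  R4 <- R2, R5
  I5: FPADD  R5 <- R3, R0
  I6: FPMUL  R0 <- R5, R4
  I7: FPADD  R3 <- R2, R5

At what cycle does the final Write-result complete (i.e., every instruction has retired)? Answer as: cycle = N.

1) issue 1, read 2, done 5, write 6
2) issue 7, read 8, done 11, write 12  <struct: FPADD busy until I1 writes@6>
3) issue 13, read 14, done 17, write 18  <struct: FPADD busy until I2 writes@12>
4) issue 14, read 15, done 16, write 17
5) issue 19, read 20, done 23, write 24  <struct: FPADD busy until I3 writes@18>
6) issue 20, read 25, done 30, write 31  <RAW R5: wait I5 write@24>
7) issue 25, read 26, done 29, write 30  <struct: FPADD busy until I5 writes@24>

cycle = 31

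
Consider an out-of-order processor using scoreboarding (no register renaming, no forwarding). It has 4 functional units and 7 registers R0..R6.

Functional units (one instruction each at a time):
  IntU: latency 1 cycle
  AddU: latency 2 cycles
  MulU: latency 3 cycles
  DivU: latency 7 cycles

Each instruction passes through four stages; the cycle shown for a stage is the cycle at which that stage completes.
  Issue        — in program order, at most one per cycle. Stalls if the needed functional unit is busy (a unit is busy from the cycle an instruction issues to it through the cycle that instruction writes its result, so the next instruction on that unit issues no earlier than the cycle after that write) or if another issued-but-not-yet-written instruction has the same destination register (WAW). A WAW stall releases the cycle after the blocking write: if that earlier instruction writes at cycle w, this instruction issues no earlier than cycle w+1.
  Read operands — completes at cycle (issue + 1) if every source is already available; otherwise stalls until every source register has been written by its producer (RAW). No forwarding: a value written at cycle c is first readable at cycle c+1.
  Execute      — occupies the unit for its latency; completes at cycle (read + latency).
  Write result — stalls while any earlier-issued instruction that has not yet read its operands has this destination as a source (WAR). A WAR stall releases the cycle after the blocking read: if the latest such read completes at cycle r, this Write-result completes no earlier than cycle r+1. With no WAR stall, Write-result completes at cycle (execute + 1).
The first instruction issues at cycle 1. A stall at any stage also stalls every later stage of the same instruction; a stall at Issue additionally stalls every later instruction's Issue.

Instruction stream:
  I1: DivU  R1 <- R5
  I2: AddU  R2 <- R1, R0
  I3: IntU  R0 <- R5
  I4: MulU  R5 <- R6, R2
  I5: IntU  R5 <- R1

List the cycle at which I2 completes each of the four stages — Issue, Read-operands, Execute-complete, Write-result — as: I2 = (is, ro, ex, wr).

  I1 | 1 | 2 | 9 | 10
  I2 | 2 | 11 | 13 | 14   RAW R1: wait I1 write@10
  I3 | 3 | 4 | 5 | 12   WAR R0: wait I2 read@11
  I4 | 4 | 15 | 18 | 19   RAW R2: wait I2 write@14
  I5 | 20 | 21 | 22 | 23   WAW R5: wait I4 write@19

I2 = (2, 11, 13, 14)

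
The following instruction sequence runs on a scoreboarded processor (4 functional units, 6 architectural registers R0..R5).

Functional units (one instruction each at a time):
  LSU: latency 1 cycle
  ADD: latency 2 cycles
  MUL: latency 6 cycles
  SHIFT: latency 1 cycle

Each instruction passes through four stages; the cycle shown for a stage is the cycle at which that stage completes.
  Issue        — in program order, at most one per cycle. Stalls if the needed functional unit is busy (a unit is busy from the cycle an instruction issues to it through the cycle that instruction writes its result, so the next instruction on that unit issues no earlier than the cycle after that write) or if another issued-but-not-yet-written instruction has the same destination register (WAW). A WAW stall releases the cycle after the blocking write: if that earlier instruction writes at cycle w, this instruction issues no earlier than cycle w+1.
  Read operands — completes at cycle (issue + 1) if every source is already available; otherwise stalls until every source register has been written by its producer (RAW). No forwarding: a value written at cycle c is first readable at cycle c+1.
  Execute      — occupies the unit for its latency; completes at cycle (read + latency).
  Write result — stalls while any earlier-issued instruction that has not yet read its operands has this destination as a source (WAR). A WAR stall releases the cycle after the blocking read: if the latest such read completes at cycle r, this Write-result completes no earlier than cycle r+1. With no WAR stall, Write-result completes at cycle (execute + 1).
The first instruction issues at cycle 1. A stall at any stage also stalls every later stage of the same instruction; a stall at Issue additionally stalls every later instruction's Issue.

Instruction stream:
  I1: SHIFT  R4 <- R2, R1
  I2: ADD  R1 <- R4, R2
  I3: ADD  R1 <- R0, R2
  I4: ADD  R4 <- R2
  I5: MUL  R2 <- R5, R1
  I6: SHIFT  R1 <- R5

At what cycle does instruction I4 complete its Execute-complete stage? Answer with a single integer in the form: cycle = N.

cycle = 17

[I1] 1/2/3/4
[I2] 2/5/7/8  (RAW R4: wait I1 write@4)
[I3] 9/10/12/13  (struct: ADD busy until I2 writes@8)
[I4] 14/15/17/18  (struct: ADD busy until I3 writes@13)
[I5] 15/16/22/23
[I6] 16/17/18/19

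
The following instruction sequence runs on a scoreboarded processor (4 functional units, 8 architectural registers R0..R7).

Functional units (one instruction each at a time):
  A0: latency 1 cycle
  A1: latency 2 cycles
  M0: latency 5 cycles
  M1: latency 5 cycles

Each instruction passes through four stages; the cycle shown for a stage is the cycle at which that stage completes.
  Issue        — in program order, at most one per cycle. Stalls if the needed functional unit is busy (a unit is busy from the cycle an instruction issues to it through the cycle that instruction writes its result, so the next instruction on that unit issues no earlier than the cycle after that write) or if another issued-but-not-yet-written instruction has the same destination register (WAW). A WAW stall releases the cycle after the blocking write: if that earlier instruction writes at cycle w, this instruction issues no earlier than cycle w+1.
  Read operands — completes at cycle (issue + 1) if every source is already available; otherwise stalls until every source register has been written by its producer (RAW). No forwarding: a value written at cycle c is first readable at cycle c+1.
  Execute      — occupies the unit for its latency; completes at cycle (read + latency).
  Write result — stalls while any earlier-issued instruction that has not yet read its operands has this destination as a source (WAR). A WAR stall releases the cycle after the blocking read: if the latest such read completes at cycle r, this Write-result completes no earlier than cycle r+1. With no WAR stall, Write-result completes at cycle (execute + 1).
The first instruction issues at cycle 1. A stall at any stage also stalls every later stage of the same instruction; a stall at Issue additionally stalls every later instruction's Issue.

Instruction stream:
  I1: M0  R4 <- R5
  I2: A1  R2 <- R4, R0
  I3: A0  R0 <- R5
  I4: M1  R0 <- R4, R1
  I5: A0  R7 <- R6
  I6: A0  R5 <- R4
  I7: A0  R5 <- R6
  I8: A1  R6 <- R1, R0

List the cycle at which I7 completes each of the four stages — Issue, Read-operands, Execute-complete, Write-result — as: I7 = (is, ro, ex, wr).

cycle 1: issue I1 (M0)
cycle 2: I1 read-ops, issue I2 (A1)
cycle 3: issue I3 (A0)
cycle 4: I3 read-ops
cycle 5: I3 finished on A0
cycle 7: I1 finished on M0
cycle 8: I1→R4
cycle 9: I2 read-ops
cycle 10: I3→R0
cycle 11: I2 finished on A1, issue I4 (M1)
cycle 12: I2→R2, I4 read-ops, issue I5 (A0)
cycle 13: I5 read-ops
cycle 14: I5 finished on A0
cycle 15: I5→R7
cycle 16: issue I6 (A0)
cycle 17: I4 finished on M1, I6 read-ops
cycle 18: I4→R0, I6 finished on A0
cycle 19: I6→R5
cycle 20: issue I7 (A0)
cycle 21: I7 read-ops, issue I8 (A1)
cycle 22: I7 finished on A0, I8 read-ops
cycle 23: I7→R5
cycle 24: I8 finished on A1
cycle 25: I8→R6

I7 = (20, 21, 22, 23)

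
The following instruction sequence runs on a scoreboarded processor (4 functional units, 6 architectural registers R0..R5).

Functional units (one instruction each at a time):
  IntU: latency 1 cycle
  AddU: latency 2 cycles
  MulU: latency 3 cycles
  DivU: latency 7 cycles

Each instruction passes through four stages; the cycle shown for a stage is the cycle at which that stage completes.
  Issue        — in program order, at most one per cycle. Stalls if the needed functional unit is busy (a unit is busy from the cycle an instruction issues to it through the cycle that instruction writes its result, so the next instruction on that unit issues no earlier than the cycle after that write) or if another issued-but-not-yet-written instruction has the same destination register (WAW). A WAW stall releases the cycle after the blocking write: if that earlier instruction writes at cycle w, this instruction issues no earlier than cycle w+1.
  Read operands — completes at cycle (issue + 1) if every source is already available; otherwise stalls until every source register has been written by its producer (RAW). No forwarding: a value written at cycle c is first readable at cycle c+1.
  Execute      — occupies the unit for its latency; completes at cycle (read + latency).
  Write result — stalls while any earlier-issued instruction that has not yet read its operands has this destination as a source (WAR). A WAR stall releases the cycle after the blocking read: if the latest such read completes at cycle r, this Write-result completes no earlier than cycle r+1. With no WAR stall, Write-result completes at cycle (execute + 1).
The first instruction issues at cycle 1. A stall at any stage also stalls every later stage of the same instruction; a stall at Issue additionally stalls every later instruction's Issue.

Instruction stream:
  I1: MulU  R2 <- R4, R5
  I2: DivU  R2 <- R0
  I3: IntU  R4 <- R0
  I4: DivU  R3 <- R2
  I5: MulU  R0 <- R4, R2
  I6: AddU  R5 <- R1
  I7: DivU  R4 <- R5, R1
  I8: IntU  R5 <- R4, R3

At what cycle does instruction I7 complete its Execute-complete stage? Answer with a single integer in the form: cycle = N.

cycle = 35

1) issue 1, read 2, done 5, write 6
2) issue 7, read 8, done 15, write 16  <WAW R2: wait I1 write@6>
3) issue 8, read 9, done 10, write 11
4) issue 17, read 18, done 25, write 26  <struct: DivU busy until I2 writes@16>
5) issue 18, read 19, done 22, write 23
6) issue 19, read 20, done 22, write 23
7) issue 27, read 28, done 35, write 36  <struct: DivU busy until I4 writes@26>
8) issue 28, read 37, done 38, write 39  <RAW R4: wait I7 write@36>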